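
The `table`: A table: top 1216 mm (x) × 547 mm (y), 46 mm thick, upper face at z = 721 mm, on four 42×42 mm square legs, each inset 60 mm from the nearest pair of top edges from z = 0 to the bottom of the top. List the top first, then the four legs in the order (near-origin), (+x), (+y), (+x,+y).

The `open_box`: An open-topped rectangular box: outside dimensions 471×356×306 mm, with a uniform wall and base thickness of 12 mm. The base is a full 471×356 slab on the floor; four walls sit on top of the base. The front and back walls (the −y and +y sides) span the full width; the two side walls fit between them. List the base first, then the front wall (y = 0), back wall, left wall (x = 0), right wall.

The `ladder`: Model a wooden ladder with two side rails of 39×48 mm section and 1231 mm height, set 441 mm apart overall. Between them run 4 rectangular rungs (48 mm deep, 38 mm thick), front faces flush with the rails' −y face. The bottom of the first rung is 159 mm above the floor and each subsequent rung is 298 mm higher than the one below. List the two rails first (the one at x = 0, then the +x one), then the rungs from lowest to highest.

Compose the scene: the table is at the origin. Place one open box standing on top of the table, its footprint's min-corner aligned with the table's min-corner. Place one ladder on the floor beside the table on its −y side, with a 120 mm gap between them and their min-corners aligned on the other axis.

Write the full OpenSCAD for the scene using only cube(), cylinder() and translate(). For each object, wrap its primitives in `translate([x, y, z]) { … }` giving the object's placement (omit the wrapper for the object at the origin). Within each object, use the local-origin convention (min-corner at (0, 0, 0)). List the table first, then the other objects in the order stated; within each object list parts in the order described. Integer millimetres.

translate([0, 0, 675]) cube([1216, 547, 46]);
translate([60, 60, 0]) cube([42, 42, 675]);
translate([1114, 60, 0]) cube([42, 42, 675]);
translate([60, 445, 0]) cube([42, 42, 675]);
translate([1114, 445, 0]) cube([42, 42, 675]);
translate([0, 0, 721]) {
  cube([471, 356, 12]);
  translate([0, 0, 12]) cube([471, 12, 294]);
  translate([0, 344, 12]) cube([471, 12, 294]);
  translate([0, 12, 12]) cube([12, 332, 294]);
  translate([459, 12, 12]) cube([12, 332, 294]);
}
translate([0, -168, 0]) {
  cube([39, 48, 1231]);
  translate([402, 0, 0]) cube([39, 48, 1231]);
  translate([39, 0, 159]) cube([363, 48, 38]);
  translate([39, 0, 457]) cube([363, 48, 38]);
  translate([39, 0, 755]) cube([363, 48, 38]);
  translate([39, 0, 1053]) cube([363, 48, 38]);
}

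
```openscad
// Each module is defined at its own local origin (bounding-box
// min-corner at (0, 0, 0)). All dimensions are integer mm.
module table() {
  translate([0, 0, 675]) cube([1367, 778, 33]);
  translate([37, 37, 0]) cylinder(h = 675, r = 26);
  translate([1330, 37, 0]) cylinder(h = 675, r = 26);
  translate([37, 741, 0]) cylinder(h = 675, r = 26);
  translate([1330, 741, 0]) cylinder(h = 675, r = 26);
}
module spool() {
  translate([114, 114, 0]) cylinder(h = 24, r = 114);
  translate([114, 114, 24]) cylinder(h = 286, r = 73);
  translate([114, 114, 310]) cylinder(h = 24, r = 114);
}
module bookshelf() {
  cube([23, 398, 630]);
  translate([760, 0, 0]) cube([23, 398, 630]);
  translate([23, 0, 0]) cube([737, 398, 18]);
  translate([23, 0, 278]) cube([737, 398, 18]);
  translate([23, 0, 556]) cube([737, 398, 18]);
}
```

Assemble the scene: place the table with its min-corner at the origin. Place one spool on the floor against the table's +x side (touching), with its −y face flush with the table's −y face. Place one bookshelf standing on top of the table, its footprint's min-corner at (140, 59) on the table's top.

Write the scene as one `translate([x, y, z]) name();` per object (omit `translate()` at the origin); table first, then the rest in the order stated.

table();
translate([1367, 0, 0]) spool();
translate([140, 59, 708]) bookshelf();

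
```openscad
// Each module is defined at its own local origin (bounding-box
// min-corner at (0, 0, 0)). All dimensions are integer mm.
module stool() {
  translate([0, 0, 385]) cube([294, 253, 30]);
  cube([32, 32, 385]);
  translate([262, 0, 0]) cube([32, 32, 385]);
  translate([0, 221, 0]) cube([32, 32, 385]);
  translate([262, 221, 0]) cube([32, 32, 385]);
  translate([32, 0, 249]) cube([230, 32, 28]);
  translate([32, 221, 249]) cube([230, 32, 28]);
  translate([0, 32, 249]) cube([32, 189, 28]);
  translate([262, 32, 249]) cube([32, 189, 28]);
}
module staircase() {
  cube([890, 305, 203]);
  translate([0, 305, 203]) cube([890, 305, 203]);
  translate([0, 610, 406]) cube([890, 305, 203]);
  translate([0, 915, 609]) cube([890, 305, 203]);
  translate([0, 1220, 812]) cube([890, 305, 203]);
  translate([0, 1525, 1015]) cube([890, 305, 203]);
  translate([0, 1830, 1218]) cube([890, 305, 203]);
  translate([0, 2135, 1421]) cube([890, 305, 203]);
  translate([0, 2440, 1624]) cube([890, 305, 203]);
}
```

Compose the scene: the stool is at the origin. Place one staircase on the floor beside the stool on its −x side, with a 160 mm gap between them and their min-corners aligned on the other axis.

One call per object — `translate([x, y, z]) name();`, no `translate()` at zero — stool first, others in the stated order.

stool();
translate([-1050, 0, 0]) staircase();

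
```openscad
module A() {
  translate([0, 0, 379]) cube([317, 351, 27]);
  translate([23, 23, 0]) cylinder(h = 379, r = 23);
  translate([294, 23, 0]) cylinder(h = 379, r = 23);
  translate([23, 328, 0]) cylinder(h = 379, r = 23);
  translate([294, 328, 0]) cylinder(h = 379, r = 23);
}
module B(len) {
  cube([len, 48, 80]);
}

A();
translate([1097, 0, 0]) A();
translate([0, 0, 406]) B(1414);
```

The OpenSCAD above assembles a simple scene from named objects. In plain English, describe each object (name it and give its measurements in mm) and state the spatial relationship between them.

A is a four-legged stool. The seat is a 317×351×27 mm slab whose top surface is at z = 406 mm; four round legs, each 46 mm in diameter, run from the floor (z = 0) to the underside of the seat, each leg's axis is inset half a diameter from the nearest pair of seat edges (so the leg's bounding box is flush with the corner).

B is a rectangular beam 1414 mm long (x), 48 mm deep (y), 80 mm thick (z).

The beam spans the tops of two stools placed 780 mm apart, resting at z = 406 mm.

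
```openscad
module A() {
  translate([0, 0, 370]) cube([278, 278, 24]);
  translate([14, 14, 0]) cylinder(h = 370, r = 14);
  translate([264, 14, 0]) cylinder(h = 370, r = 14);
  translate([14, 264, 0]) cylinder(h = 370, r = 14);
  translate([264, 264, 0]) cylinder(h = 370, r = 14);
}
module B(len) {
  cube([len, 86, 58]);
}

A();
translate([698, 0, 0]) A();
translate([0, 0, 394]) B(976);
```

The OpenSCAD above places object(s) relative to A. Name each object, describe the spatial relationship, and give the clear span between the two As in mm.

A is a stool. B is a beam. A beam spans the tops of two stools. The clear span between the two stools is 420 mm.

Second stool starts at x = 698; first ends at x = 278; clear span = 698 − 278 = 420 mm.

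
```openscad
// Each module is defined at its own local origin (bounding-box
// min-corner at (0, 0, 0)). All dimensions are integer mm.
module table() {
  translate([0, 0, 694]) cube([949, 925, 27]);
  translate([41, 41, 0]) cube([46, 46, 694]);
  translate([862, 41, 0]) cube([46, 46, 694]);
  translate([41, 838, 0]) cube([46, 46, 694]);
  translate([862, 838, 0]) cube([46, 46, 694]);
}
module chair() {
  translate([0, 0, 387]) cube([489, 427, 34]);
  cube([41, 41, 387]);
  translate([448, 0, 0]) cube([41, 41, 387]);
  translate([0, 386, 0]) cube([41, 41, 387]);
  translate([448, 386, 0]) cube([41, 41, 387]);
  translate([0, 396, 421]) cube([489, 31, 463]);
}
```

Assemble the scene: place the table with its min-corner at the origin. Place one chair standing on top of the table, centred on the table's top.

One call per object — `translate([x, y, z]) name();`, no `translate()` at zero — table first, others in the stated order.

table();
translate([230, 249, 721]) chair();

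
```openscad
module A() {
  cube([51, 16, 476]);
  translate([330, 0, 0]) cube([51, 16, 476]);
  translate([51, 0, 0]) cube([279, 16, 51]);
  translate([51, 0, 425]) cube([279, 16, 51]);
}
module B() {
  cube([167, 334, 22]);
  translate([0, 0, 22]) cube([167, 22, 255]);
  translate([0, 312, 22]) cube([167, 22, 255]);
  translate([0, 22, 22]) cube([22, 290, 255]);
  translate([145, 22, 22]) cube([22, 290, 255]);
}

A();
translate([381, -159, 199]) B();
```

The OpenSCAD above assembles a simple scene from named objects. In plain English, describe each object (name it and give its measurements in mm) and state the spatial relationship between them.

A is a rectangular picture frame lying in the x–z plane (depth along y). The opening is 279 mm wide (x) by 374 mm tall (z), surrounded by a border 51 mm wide on all four sides. The frame is 16 mm deep and is made of two full-height vertical stiles with two horizontal rails fitted between them.

B is an open storage box with external size 167×334×277 mm and wall thickness 22 mm (the base is also 22 mm thick). The base covers the whole footprint; the four walls stand on the base, with the y-facing walls full-width and the x-facing walls fitting between their inner faces.

The open box is beside the picture frame with their tops flush at z = 476.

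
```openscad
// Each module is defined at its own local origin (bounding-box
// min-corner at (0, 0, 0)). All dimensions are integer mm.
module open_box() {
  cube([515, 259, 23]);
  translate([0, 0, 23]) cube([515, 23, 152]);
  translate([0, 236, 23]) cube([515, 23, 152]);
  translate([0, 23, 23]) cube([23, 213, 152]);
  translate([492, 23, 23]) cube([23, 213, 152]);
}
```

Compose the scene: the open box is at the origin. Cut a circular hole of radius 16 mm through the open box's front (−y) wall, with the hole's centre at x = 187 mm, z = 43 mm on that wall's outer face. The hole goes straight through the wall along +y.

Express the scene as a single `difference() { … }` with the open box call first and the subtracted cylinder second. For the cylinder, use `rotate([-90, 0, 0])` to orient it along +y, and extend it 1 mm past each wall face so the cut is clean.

difference() {
  open_box();
  translate([187, -1, 43]) rotate([-90, 0, 0]) cylinder(h = 25, r = 16);
}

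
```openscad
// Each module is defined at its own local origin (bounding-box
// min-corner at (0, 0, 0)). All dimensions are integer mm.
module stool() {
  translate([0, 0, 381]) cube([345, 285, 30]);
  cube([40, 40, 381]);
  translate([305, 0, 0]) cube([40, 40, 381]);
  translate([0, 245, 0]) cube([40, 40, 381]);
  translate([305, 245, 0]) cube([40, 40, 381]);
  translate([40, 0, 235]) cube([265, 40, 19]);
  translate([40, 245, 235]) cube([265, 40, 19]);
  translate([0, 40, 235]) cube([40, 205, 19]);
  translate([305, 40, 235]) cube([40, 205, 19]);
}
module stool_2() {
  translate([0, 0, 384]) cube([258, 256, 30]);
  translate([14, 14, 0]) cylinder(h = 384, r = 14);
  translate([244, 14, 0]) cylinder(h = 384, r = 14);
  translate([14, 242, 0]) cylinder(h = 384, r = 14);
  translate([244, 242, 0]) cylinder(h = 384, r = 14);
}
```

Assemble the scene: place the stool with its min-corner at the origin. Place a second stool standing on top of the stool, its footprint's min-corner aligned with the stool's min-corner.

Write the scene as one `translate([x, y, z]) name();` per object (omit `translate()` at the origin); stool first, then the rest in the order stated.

stool();
translate([0, 0, 411]) stool_2();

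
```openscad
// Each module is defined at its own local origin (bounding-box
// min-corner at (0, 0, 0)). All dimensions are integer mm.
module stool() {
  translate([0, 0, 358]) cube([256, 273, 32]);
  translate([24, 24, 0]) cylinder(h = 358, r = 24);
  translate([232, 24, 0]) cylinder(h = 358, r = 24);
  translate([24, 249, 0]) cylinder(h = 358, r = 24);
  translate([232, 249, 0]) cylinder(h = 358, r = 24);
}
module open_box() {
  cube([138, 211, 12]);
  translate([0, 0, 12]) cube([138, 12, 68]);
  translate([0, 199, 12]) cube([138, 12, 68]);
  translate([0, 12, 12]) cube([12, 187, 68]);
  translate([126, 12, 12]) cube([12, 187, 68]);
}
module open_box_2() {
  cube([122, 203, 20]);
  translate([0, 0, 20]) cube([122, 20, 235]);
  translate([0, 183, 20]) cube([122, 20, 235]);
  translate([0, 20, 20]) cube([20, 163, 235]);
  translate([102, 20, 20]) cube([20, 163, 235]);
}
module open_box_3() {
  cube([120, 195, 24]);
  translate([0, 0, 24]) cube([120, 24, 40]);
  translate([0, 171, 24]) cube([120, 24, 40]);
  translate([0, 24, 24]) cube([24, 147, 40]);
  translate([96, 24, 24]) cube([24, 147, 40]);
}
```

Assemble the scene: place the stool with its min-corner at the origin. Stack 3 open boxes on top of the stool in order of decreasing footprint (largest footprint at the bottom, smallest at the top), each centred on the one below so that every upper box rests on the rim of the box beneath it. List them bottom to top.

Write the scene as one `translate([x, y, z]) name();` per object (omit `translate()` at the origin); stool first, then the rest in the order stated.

stool();
translate([59, 31, 390]) open_box();
translate([67, 35, 470]) open_box_2();
translate([68, 39, 725]) open_box_3();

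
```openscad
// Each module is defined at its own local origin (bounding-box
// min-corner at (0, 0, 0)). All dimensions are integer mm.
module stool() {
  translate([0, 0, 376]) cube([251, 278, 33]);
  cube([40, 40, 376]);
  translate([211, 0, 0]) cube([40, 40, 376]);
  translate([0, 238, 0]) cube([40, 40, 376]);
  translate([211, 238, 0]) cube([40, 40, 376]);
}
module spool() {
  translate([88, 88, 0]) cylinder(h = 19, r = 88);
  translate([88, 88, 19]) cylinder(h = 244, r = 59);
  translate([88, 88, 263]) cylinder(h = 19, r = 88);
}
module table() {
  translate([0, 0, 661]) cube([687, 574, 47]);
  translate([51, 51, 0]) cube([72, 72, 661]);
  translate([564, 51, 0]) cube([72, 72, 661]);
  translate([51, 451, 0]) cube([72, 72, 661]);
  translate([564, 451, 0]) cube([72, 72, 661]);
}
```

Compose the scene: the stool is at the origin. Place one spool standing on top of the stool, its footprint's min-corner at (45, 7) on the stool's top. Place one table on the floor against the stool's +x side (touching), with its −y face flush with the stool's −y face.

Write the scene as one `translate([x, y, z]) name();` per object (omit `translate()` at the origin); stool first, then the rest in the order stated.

stool();
translate([45, 7, 409]) spool();
translate([251, 0, 0]) table();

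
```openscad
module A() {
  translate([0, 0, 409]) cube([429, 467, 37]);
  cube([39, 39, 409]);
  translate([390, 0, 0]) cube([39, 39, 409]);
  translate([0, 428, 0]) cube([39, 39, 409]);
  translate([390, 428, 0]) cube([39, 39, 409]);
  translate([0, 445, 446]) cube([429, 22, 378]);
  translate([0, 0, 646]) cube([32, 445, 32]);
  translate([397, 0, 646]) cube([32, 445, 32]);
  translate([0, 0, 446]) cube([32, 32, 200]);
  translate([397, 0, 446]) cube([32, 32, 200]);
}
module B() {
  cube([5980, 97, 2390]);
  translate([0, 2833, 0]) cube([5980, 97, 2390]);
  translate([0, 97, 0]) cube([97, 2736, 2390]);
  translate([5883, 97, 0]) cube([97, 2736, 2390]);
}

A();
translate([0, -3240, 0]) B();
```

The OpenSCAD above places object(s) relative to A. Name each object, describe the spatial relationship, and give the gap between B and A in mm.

The house frame's nearest face is 310 mm from the chair's −y face.

A is a chair. B is a house frame. The house frame is on the floor beside the chair on its −y side. The gap between the house frame and the chair is 310 mm.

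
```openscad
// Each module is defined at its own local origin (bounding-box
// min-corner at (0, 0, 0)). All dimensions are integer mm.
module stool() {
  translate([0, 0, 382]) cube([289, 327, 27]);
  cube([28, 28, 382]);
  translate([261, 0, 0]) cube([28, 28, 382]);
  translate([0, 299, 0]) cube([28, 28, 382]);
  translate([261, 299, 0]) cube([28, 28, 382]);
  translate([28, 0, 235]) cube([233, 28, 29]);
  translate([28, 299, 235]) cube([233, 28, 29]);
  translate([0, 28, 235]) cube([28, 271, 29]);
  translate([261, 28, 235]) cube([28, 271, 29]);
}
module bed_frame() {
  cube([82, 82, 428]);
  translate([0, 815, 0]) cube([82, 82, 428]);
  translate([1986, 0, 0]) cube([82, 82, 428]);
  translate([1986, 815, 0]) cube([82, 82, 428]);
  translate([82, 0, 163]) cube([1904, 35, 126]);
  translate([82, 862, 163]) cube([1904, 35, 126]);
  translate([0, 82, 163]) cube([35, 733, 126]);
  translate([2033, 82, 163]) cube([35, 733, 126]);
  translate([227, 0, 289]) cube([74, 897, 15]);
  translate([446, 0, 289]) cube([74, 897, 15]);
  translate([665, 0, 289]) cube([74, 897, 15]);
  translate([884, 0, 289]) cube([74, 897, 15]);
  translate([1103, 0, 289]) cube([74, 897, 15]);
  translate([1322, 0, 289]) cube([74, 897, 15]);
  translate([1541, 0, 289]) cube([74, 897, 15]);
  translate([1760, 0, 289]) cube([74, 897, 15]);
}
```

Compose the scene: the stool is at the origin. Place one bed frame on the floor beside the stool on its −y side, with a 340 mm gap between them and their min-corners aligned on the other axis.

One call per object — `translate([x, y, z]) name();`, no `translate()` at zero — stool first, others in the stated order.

stool();
translate([0, -1237, 0]) bed_frame();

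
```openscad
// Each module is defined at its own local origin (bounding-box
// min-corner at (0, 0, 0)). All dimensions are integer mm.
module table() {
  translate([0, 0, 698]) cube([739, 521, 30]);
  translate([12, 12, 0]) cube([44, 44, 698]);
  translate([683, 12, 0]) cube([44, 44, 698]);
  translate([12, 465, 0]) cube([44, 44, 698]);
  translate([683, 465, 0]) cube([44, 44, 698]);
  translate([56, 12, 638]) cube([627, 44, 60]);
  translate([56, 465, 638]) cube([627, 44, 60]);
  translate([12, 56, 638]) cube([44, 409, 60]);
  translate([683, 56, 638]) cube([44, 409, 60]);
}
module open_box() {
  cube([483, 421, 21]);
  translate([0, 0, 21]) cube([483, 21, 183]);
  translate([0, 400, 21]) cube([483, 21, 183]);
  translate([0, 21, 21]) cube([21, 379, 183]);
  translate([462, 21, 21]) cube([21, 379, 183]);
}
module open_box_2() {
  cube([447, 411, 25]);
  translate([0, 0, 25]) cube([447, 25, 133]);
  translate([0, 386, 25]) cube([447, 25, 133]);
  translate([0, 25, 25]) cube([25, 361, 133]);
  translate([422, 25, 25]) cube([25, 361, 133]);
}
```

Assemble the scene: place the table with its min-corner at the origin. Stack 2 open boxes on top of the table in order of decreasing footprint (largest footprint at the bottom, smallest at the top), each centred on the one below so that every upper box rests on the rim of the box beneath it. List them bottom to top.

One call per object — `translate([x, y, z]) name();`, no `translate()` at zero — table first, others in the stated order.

table();
translate([128, 50, 728]) open_box();
translate([146, 55, 932]) open_box_2();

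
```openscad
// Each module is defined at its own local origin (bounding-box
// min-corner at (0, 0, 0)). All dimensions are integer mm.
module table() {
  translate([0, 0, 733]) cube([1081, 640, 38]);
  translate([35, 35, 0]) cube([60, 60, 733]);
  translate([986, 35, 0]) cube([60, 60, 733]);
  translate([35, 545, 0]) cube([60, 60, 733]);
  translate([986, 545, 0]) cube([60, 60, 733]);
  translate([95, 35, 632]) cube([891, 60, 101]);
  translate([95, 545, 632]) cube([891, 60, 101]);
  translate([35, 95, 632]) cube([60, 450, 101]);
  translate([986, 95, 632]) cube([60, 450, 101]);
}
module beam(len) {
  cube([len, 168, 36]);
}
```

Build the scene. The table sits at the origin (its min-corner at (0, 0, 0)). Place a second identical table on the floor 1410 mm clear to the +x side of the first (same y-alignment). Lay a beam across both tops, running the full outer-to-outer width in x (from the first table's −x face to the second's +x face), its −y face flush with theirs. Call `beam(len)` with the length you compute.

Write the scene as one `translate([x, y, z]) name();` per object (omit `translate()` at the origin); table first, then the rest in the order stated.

table();
translate([2491, 0, 0]) table();
translate([0, 0, 771]) beam(3572);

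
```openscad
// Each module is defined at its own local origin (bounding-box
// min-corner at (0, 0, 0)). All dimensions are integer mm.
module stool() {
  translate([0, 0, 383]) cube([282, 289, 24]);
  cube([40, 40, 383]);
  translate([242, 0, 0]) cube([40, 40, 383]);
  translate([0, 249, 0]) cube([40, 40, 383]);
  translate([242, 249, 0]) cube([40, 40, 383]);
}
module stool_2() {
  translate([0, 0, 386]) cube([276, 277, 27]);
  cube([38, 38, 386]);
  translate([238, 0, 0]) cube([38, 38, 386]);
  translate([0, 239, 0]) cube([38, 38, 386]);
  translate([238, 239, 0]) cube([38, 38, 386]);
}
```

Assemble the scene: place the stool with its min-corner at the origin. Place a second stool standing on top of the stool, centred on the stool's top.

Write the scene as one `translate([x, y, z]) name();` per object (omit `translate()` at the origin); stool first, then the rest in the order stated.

stool();
translate([3, 6, 407]) stool_2();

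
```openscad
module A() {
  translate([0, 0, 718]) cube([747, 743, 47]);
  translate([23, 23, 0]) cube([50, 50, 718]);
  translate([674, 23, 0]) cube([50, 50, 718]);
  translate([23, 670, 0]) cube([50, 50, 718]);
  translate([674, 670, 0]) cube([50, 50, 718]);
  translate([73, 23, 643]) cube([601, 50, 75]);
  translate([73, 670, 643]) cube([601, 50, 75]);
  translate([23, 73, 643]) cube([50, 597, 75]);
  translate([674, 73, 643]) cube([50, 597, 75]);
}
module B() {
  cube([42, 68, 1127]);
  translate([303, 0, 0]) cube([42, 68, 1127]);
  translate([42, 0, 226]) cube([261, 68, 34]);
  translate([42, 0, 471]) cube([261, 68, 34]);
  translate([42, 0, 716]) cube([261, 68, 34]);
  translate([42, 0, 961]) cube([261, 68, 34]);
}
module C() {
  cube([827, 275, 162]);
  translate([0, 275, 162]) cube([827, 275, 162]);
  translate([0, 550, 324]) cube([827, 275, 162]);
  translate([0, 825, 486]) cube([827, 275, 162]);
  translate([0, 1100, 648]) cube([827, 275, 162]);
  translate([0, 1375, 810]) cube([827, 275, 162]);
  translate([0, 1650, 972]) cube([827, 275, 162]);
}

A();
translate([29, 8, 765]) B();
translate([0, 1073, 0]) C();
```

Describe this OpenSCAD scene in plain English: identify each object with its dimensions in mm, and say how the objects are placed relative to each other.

A is a table with a 747×743 mm rectangular top, 47 mm thick, top surface at z = 765 mm, supported by four 50×50 mm square legs, each inset 23 mm from the nearest pair of top edges, running from the floor. Four apron rails, 50 mm thick and 75 mm tall, run between adjacent legs with their top edges flush with the underside of the top and their outer faces flush with the legs' outer faces.

B is a straight ladder. Two 42×68 mm vertical rails, 1127 mm tall, stand 345 mm apart (outside-to-outside) with their front faces coplanar on the −y side. 4 rungs, each 68 mm deep and 34 mm tall, span between the inner faces of the rails, front faces flush with the rails. The lowest rung's underside is at z = 226 mm and rungs are spaced 245 mm apart (underside to underside).

C is a run of 7 identical solid stair steps. Each tread is 827×275 mm and each step block is 162 mm high. Step 1 rests on the floor; step k is offset from step 1 by (k−1)×275 mm in y and (k−1)×162 mm in z.

The ladder is on top of the table. The staircase is on the floor beside the table on its +y side.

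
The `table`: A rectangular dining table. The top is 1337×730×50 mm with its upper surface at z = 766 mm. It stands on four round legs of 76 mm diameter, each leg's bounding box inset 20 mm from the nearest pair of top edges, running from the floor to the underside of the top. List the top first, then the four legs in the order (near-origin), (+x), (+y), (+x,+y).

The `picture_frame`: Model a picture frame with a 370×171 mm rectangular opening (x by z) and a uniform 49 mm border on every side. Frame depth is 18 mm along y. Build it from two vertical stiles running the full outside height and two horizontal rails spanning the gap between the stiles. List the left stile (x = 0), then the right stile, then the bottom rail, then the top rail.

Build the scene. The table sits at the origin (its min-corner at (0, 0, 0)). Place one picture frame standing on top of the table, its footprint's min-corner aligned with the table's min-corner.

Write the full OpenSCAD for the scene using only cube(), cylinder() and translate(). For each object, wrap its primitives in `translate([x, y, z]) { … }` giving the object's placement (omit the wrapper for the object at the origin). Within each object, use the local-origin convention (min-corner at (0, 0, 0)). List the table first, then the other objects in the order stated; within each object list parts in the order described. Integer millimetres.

translate([0, 0, 716]) cube([1337, 730, 50]);
translate([58, 58, 0]) cylinder(h = 716, r = 38);
translate([1279, 58, 0]) cylinder(h = 716, r = 38);
translate([58, 672, 0]) cylinder(h = 716, r = 38);
translate([1279, 672, 0]) cylinder(h = 716, r = 38);
translate([0, 0, 766]) {
  cube([49, 18, 269]);
  translate([419, 0, 0]) cube([49, 18, 269]);
  translate([49, 0, 0]) cube([370, 18, 49]);
  translate([49, 0, 220]) cube([370, 18, 49]);
}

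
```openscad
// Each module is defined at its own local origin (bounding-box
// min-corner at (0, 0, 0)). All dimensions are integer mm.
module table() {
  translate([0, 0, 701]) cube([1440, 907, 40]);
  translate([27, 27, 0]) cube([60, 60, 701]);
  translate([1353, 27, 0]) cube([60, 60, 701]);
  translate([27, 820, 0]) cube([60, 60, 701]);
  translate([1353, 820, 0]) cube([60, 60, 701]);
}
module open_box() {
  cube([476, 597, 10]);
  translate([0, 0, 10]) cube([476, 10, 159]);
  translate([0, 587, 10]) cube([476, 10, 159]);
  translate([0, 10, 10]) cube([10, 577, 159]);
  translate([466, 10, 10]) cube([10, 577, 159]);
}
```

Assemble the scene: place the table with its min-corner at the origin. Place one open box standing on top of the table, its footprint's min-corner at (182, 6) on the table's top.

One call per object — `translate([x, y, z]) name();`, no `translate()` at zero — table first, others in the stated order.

table();
translate([182, 6, 741]) open_box();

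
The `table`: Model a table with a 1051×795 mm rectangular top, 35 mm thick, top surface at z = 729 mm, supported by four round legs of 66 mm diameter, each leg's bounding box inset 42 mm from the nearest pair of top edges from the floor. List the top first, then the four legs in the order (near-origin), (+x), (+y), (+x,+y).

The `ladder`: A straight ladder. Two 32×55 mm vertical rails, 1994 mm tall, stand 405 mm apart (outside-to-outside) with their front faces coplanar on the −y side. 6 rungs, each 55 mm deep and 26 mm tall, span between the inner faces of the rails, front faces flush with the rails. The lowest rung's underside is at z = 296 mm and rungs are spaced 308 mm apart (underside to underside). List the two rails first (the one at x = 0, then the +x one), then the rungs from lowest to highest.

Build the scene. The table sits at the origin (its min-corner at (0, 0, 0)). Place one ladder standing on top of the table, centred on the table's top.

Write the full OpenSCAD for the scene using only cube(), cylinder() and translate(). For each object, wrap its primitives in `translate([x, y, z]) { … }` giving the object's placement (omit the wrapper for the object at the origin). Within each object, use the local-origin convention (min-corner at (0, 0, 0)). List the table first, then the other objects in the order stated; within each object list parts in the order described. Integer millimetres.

translate([0, 0, 694]) cube([1051, 795, 35]);
translate([75, 75, 0]) cylinder(h = 694, r = 33);
translate([976, 75, 0]) cylinder(h = 694, r = 33);
translate([75, 720, 0]) cylinder(h = 694, r = 33);
translate([976, 720, 0]) cylinder(h = 694, r = 33);
translate([323, 370, 729]) {
  cube([32, 55, 1994]);
  translate([373, 0, 0]) cube([32, 55, 1994]);
  translate([32, 0, 296]) cube([341, 55, 26]);
  translate([32, 0, 604]) cube([341, 55, 26]);
  translate([32, 0, 912]) cube([341, 55, 26]);
  translate([32, 0, 1220]) cube([341, 55, 26]);
  translate([32, 0, 1528]) cube([341, 55, 26]);
  translate([32, 0, 1836]) cube([341, 55, 26]);
}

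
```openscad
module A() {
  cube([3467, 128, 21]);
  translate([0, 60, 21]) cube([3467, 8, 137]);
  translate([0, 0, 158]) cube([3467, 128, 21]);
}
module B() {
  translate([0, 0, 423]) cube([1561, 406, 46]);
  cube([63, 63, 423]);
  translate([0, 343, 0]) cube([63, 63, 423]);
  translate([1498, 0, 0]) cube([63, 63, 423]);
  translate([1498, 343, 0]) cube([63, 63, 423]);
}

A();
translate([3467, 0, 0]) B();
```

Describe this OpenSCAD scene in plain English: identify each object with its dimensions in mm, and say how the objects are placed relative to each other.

A is an I-beam lying along x, 3467 mm long. Overall section height 179 mm. Two flanges 128 mm wide (y) and 21 mm thick, one on the floor and one at the top; a web 8 mm thick runs between them, centred on the flange width.

B is a bench: a 1561×406 mm seat slab, 46 mm thick, top at z = 469 mm, on four 63×63 mm square legs flush with the seat corners and standing on z = 0.

The bench is against the I-beam's +x side, with their −y faces flush.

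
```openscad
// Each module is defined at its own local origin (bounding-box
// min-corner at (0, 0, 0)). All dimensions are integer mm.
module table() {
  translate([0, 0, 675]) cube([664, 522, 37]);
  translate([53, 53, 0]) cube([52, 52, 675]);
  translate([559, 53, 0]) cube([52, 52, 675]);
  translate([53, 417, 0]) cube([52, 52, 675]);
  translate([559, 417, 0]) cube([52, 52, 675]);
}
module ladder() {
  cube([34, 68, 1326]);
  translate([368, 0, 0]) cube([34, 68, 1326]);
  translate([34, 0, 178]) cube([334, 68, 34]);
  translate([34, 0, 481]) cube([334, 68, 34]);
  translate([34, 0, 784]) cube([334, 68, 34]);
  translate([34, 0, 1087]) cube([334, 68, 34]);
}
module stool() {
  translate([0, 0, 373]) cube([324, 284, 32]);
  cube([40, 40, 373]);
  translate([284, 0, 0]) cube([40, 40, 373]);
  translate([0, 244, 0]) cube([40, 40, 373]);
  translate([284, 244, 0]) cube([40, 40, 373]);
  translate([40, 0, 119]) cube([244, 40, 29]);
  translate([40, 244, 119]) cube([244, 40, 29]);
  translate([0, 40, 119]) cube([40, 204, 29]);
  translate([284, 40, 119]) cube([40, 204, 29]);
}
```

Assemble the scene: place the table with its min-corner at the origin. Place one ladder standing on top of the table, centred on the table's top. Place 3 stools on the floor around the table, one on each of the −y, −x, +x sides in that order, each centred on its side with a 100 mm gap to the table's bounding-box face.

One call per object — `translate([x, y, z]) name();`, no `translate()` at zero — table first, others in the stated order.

table();
translate([131, 227, 712]) ladder();
translate([170, -384, 0]) stool();
translate([-424, 119, 0]) stool();
translate([764, 119, 0]) stool();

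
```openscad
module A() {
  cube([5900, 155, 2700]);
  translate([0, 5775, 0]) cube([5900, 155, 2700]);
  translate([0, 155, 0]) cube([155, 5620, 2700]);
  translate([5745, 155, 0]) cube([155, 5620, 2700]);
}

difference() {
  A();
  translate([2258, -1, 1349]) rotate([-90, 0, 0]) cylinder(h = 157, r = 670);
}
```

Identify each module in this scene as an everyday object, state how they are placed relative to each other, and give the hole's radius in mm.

A is a house frame. The house frame has a circular hole through its front wall. The hole's radius is 670 mm.

The subtracted cylinder has r = 670 mm.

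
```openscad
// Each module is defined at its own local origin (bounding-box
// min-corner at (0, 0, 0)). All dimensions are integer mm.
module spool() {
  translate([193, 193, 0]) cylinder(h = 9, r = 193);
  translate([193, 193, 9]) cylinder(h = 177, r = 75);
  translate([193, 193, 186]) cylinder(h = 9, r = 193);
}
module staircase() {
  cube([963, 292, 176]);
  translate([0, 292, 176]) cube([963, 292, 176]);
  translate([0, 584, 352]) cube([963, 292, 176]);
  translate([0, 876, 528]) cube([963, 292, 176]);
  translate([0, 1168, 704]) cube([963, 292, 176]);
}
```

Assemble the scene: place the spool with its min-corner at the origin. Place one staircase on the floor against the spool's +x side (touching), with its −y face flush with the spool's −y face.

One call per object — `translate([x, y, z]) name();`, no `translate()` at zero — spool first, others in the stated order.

spool();
translate([386, 0, 0]) staircase();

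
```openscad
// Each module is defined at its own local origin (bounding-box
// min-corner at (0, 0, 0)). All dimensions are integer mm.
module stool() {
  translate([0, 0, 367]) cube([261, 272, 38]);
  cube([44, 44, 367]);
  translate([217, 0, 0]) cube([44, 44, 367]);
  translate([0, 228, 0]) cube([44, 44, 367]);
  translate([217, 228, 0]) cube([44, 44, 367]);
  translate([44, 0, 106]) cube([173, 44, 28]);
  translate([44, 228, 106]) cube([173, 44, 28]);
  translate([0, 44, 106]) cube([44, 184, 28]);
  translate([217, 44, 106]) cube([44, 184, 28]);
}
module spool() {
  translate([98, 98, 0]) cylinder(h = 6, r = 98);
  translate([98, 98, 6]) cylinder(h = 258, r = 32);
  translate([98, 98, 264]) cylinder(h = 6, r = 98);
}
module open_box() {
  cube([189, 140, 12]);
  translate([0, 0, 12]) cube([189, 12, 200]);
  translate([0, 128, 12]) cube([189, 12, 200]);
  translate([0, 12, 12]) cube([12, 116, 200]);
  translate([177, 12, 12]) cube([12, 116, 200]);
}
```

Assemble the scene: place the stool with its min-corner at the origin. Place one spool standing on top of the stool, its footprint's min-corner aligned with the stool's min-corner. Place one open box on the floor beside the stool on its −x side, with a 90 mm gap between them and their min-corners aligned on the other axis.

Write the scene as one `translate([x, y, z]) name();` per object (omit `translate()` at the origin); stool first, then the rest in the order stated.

stool();
translate([0, 0, 405]) spool();
translate([-279, 0, 0]) open_box();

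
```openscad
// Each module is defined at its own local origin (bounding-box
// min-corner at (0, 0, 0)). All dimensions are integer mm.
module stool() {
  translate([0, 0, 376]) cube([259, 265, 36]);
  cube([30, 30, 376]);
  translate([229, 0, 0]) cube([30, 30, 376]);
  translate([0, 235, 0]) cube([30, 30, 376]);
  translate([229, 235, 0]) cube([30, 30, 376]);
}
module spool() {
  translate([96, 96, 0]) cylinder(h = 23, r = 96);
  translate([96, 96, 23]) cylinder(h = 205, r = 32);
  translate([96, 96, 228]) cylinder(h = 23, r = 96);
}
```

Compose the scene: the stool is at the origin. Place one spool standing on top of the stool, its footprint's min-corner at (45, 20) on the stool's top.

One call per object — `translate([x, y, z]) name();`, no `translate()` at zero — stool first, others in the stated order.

stool();
translate([45, 20, 412]) spool();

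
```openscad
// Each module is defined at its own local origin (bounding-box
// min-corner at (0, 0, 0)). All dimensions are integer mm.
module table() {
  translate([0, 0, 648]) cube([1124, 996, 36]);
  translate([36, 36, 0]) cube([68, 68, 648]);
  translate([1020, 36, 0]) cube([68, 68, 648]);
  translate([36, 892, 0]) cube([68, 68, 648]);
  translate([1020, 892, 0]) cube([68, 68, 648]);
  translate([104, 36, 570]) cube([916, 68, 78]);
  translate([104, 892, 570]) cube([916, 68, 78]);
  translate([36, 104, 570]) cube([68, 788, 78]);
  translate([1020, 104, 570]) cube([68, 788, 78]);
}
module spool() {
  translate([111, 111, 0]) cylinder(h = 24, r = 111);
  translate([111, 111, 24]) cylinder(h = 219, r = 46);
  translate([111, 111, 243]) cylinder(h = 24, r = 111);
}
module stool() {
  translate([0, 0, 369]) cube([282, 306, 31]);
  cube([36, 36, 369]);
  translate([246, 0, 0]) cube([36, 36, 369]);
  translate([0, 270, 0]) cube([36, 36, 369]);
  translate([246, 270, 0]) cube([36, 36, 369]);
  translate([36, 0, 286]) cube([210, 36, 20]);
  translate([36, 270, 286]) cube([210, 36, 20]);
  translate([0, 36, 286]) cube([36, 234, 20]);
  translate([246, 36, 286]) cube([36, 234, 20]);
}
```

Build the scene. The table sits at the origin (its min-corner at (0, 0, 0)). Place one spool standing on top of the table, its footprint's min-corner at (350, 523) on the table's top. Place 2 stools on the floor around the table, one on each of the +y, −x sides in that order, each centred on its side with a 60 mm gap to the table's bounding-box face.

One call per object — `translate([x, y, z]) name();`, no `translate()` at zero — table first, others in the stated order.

table();
translate([350, 523, 684]) spool();
translate([421, 1056, 0]) stool();
translate([-342, 345, 0]) stool();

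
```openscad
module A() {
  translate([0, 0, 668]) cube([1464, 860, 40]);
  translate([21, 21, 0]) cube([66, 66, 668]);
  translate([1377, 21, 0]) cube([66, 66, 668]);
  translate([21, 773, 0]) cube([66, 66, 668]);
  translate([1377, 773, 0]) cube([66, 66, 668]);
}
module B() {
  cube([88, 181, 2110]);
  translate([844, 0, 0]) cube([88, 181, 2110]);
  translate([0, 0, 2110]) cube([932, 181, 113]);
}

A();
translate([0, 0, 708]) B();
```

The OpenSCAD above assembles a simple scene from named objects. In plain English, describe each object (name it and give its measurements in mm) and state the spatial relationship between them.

A is a rectangular dining table. The top is 1464×860×40 mm with its upper surface at z = 708 mm. It stands on four 66×66 mm square legs, each inset 21 mm from the nearest pair of top edges, running from the floor to the underside of the top.

B is a rectangular door frame: two vertical jambs of 88×181 mm section, 2110 mm tall, with a clear opening 756 mm wide between their inner faces. A header 113 mm tall and 181 mm deep lies on top of the jambs and spans the full outside width.

The door frame is on top of the table.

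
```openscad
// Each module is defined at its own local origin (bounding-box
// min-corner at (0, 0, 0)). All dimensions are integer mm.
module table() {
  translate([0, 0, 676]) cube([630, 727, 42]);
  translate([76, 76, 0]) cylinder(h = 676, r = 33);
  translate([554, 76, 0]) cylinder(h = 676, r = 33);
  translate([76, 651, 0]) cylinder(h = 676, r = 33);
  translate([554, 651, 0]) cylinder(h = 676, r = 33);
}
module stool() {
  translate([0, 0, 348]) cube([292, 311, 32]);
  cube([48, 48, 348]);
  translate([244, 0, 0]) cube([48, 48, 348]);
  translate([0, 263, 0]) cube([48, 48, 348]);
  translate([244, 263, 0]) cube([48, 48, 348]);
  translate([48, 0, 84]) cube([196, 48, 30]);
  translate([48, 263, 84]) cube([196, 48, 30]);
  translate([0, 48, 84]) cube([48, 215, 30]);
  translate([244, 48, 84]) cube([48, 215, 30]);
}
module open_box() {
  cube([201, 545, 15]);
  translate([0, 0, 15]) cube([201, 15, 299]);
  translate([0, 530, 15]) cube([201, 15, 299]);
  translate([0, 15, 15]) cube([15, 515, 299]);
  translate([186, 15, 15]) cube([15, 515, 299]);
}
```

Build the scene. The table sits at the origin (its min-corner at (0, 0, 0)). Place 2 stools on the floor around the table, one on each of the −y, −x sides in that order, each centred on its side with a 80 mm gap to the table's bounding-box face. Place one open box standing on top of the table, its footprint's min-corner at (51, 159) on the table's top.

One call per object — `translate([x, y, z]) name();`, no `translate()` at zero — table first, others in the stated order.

table();
translate([169, -391, 0]) stool();
translate([-372, 208, 0]) stool();
translate([51, 159, 718]) open_box();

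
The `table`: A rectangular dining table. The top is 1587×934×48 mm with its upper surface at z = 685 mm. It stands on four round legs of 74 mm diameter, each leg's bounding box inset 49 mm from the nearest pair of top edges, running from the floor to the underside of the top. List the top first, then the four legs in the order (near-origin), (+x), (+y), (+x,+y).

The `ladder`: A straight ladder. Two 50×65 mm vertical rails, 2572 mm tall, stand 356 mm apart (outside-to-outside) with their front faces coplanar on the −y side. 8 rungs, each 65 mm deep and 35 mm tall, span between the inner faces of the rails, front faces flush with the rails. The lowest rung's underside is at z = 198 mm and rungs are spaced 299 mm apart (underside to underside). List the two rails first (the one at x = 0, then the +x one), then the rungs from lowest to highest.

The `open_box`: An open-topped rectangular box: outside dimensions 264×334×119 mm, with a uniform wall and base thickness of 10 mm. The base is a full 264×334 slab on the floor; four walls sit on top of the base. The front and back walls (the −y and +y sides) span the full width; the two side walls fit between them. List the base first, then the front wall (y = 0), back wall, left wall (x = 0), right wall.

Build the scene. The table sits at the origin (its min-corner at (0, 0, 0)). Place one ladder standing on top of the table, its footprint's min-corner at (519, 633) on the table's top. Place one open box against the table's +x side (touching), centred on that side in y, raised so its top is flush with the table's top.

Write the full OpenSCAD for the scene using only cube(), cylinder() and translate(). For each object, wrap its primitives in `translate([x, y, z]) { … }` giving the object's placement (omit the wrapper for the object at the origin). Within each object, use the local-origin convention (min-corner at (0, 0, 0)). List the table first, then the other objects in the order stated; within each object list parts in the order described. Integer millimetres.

translate([0, 0, 637]) cube([1587, 934, 48]);
translate([86, 86, 0]) cylinder(h = 637, r = 37);
translate([1501, 86, 0]) cylinder(h = 637, r = 37);
translate([86, 848, 0]) cylinder(h = 637, r = 37);
translate([1501, 848, 0]) cylinder(h = 637, r = 37);
translate([519, 633, 685]) {
  cube([50, 65, 2572]);
  translate([306, 0, 0]) cube([50, 65, 2572]);
  translate([50, 0, 198]) cube([256, 65, 35]);
  translate([50, 0, 497]) cube([256, 65, 35]);
  translate([50, 0, 796]) cube([256, 65, 35]);
  translate([50, 0, 1095]) cube([256, 65, 35]);
  translate([50, 0, 1394]) cube([256, 65, 35]);
  translate([50, 0, 1693]) cube([256, 65, 35]);
  translate([50, 0, 1992]) cube([256, 65, 35]);
  translate([50, 0, 2291]) cube([256, 65, 35]);
}
translate([1587, 300, 566]) {
  cube([264, 334, 10]);
  translate([0, 0, 10]) cube([264, 10, 109]);
  translate([0, 324, 10]) cube([264, 10, 109]);
  translate([0, 10, 10]) cube([10, 314, 109]);
  translate([254, 10, 10]) cube([10, 314, 109]);
}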